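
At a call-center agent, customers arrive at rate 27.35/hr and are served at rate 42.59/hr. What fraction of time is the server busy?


ρ = λ/μ = 27.35/42.59 = 0.6422

Final: 0.6422


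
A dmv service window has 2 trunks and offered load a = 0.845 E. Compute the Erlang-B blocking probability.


B(c,a) = (a^c/c!) / Σ_{k=0}^{c} a^k/k!
a^2/2! = 0.357012
Σ terms (k=0..2): 1.00000 + 0.84500 + 0.35701 = 2.202012
B = 0.357012/2.202012 = 0.162130

Final: 0.162130


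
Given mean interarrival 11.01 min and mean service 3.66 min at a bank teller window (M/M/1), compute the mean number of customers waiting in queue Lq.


λ = 60/11.01 = 5.4496 /hr
μ = 60/3.66 = 16.3934 /hr
ρ = λ/μ = 5.4496/16.3934 = 0.3324
Lq = ρ²/(1−ρ) = 0.1105/0.6676 = 0.1655

Final: 0.1655


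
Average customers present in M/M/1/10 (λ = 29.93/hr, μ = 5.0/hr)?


ρ = 29.93/5.0 = 5.9860
L = ρ[1 − (K+1)ρ^K + Kρ^(K+1)] / [(1−ρ)(1−ρ^(K+1))]
Numerator: 5.9860·(1 − 11·59070020.971133 + 10·353593145.533201) = 17276561096.738197
Denominator: (-4.9860)·(-353593144.533201) = 1763015418.642540
L = 17276561096.738197/1763015418.642540 = 9.7994

Final: 9.7994


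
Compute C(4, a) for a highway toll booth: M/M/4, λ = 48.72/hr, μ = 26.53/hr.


a = λ/μ = 1.8364; ρ = a/4 = 0.4591
P₀ = 0.155499 (from M/M/c formula)
C(c,a) = [a^c/(c!(1−ρ))]·P₀ = [11.37313/(24·0.5409)]·0.155499
= 0.87610·0.155499 = 0.136233

Final: 0.136233


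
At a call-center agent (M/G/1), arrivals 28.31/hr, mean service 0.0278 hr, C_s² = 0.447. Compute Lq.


ρ = λ·E[S] = 28.31·0.0278 = 0.7870
Lq = ρ²(1+C_s²)/(2(1−ρ)) = 0.6194·(1+0.447)/(2·0.2130)
= 0.6194·1.4470/0.4260 = 2.10409

Final: 2.10409


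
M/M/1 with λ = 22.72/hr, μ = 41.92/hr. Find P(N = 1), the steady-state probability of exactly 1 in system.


ρ = 22.72/41.92 = 0.5420
P_n = (1−ρ)·ρ^n = (1 − 0.5420)·0.5420^1 = 0.4580·0.541985 = 0.248237

Final: 0.248237


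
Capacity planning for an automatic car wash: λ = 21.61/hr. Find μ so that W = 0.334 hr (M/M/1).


W = 1/(μ−λ) ⇒ μ − λ = 1/W = 1/0.334 = 2.9940
μ = λ + 1/W = 21.61 + 2.9940 = 24.6040 per hr

Final: 24.6040 /hr


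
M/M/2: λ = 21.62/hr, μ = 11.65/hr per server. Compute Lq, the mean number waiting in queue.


a = λ/μ = 1.8558; ρ = a/2 = 0.9279
P₀ = 0.037400
Lq = P₀·a^c·ρ / (c!·(1−ρ)²) = 0.037400·3.44397·0.9279/(2·0.005199)
= 11.49455

Final: 11.49455


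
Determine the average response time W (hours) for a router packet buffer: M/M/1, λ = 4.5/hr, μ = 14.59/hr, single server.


W = 1/(μ−λ) = 1/(14.59 − 4.5) = 1/10.09 = 0.09911 hr

Final: 0.09911 hr


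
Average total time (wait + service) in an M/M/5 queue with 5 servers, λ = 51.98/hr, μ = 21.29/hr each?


a = 2.4415; ρ = 0.4883; P₀ = 0.085170
Lq = P₀·a^c·ρ/(c!(1−ρ)²) = 0.11484
Wq = Lq/λ = 0.11484/51.98 = 0.002209 hr
W = Wq + 1/μ = 0.002209 + 0.04697 = 0.04918 hr

Final: 0.04918 hr


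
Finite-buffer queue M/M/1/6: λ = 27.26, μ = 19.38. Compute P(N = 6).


ρ = λ/μ = 27.26/19.38 = 1.4066
P_K = (1−ρ)ρ^K/(1−ρ^(K+1)) = (-0.4066·7.745197)/(1 − 10.894431)
= -3.149234/-9.894431 = 0.318283

Final: 0.318283


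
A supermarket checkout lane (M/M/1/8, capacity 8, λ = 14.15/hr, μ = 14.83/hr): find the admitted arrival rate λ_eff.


ρ = 0.9541; P_K = (1−ρ)ρ^8/(1−ρ^9) = 0.091418
λ_eff = λ(1 − P_K) = 14.15·(1 − 0.091418) = 14.15·0.908582 = 12.8564 /hr

Final: 12.8564 /hr


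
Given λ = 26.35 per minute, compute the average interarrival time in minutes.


Mean interarrival time = 1/λ = 1/26.35 minute = 0.03795 minute
In minutes: 0.03795 × 1 = 0.03795 min

Final: 0.03795 min


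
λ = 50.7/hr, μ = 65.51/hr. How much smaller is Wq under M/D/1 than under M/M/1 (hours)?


ρ = 50.7/65.51 = 0.7739
Wq(M/M/1) = ρ/(μ−λ) = 0.7739/14.81 = 0.05226 hr
Wq(M/D/1) = ρ/(2(μ−λ)) = 0.02613 hr
Savings = 0.05226 − 0.02613 = 0.02613 hr

Final: 0.02613 hr


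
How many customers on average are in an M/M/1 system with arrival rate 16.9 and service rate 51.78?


ρ = λ/μ = 16.9/51.78 = 0.3264
L = ρ/(1−ρ) = 0.3264/(1 − 0.3264) = 0.3264/0.6736 = 0.4845

Final: 0.4845


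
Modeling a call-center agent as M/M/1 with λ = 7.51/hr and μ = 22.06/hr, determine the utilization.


ρ = λ/μ = 7.51/22.06 = 0.3404

Final: 0.3404


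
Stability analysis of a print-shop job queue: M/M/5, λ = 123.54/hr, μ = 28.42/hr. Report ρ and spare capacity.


Total capacity cμ = 5·28.42 = 142.10/hr
ρ = λ/(cμ) = 123.54/142.10 = 0.8694
Stable ⇔ ρ < 1: YES
Spare capacity = cμ − λ = 142.10 − 123.54 = 18.56/hr

Final: ρ = 0.8694; stable; margin = 18.56/hr


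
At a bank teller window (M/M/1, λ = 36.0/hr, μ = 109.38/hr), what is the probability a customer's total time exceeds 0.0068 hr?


W ~ Exponential(μ−λ) for M/M/1.
μ − λ = 109.38 − 36.0 = 73.3800
P(W > t) = e^{−(μ−λ)t} = e^{−0.4990} = 0.607147

Final: 0.607147


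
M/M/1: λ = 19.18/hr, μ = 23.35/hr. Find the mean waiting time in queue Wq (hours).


ρ = 19.18/23.35 = 0.8214
Wq = ρ/(μ−λ) = 0.8214/(23.35 − 19.18) = 0.8214/4.17 = 0.1970 hr

Final: 0.1970 hr


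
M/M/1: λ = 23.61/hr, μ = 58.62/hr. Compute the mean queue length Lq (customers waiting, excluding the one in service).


ρ = 23.61/58.62 = 0.4028
Lq = ρ²/(1−ρ) = 0.1622/0.5972 = 0.2716

Final: 0.2716


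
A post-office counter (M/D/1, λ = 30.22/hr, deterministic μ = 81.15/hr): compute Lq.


ρ = 30.22/81.15 = 0.3724
M/D/1: Lq = ρ²/(2(1−ρ)) = 0.1387/(2·0.6276) = 0.11048

Final: 0.11048


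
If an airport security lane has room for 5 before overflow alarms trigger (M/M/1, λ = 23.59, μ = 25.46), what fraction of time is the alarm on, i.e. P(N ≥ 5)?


ρ = 23.59/25.46 = 0.9266
P(N ≥ n) = ρ^n = 0.9266^5 = 0.682885

Final: 0.682885


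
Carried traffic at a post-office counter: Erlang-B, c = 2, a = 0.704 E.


B(2,0.704) = 0.126963 (Erlang-B)
Carried load = a(1 − B) = 0.704·(1 − 0.126963) = 0.704·0.873037 = 0.6146 E

Final: 0.6146 Erlangs


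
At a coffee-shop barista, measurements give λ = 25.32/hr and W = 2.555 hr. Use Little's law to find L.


L = λW = 25.32·2.555 = 64.6926

Final: 64.6926


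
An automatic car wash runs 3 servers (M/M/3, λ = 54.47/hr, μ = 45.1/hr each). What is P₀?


a = λ/μ = 54.47/45.1 = 1.2078; ρ = a/c = 0.4026
Σ_{k=0}^{2} a^k/k! (terms k=0..2) = 1.00000 + 1.20776 + 0.72934 = 2.93710
Tail: a^3/(3!(1−ρ)) = 1.76174/(6·0.5974) = 0.49149
P₀ = 1/(2.93710 + 0.49149) = 1/3.42860 = 0.291665

Final: 0.291665


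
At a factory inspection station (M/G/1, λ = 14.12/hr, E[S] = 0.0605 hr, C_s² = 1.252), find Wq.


ρ = λ·E[S] = 14.12·0.0605 = 0.8543
E[S²] = E[S]²(1+C_s²) = 0.0605²·(1+1.252) = 0.008243
Wq = λ·E[S²]/(2(1−ρ)) = 14.12·0.008243/(2·0.1457) = 0.39931 hr

Final: 0.39931 hr


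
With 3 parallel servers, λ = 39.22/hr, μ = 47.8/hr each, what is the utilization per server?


ρ = λ/(cμ) = 39.22/(3·47.8) = 39.22/143.40 = 0.2735

Final: 0.2735


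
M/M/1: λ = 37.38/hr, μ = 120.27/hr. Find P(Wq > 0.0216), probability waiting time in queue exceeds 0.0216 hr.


ρ = 37.38/120.27 = 0.3108
P(Wq > t) = ρ·e^{−(μ−λ)t} = 0.3108·e^{−1.7904}
= 0.3108·0.166889 = 0.051869

Final: 0.051869


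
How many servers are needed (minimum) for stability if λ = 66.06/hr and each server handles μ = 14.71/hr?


Stability requires cμ > λ ⇔ c > λ/μ.
λ/μ = 66.06/14.71 = 4.4908
Minimum integer c = ⌊4.4908⌋ + 1 = 5
Check: 5·14.71 = 73.55 > 66.06, while 4·14.71 = 58.84 ≤ 66.06

Final: 5 servers


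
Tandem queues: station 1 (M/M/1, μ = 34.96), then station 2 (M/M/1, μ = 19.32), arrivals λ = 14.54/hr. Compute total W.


Each node sees arrival rate λ = 14.54/hr (tandem ⇒ throughput preserved).
W₁ = 1/(μ₁−λ) = 1/(34.96−14.54) = 0.04897 hr
W₂ = 1/(μ₂−λ) = 1/(19.32−14.54) = 0.20921 hr
W_total = W₁ + W₂ = 0.04897 + 0.20921 = 0.25818 hr

Final: 0.25818 hr


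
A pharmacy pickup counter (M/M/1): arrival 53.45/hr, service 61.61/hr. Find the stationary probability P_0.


ρ = 53.45/61.61 = 0.8676
P_n = (1−ρ)·ρ^n = (1 − 0.8676)·0.8676^0 = 0.1324·1.000000 = 0.132446

Final: 0.132446


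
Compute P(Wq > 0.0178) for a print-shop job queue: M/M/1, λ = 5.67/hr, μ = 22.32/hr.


ρ = 5.67/22.32 = 0.2540
P(Wq > t) = ρ·e^{−(μ−λ)t} = 0.2540·e^{−0.2964}
= 0.2540·0.743512 = 0.188876

Final: 0.188876


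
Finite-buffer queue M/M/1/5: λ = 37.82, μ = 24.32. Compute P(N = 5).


ρ = λ/μ = 37.82/24.32 = 1.5551
P_K = (1−ρ)ρ^K/(1−ρ^(K+1)) = (-0.5551·9.094729)/(1 − 14.143201)
= -5.048472/-13.143201 = 0.384113

Final: 0.384113


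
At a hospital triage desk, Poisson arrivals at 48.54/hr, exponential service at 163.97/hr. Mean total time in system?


W = 1/(μ−λ) = 1/(163.97 − 48.54) = 1/115.43 = 0.008663 hr

Final: 0.008663 hr


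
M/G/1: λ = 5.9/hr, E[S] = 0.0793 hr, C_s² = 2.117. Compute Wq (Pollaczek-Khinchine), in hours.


ρ = λ·E[S] = 5.9·0.0793 = 0.4679
E[S²] = E[S]²(1+C_s²) = 0.0793²·(1+2.117) = 0.019601
Wq = λ·E[S²]/(2(1−ρ)) = 5.9·0.019601/(2·0.5321) = 0.10866 hr

Final: 0.10866 hr


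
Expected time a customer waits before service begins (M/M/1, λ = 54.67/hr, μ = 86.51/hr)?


ρ = 54.67/86.51 = 0.6320
Wq = ρ/(μ−λ) = 0.6320/(86.51 − 54.67) = 0.6320/31.84 = 0.01985 hr

Final: 0.01985 hr


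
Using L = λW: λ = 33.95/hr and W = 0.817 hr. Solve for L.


L = λW = 33.95·0.817 = 27.7371

Final: 27.7371


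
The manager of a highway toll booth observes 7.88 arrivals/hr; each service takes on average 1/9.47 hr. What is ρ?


ρ = λ/μ = 7.88/9.47 = 0.8321

Final: 0.8321


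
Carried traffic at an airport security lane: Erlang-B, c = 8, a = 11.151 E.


B(8,11.151) = 0.389063 (Erlang-B)
Carried load = a(1 − B) = 11.151·(1 − 0.389063) = 11.151·0.610937 = 6.8126 E

Final: 6.8126 Erlangs


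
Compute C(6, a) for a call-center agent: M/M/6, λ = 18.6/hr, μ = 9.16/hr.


a = λ/μ = 2.0306; ρ = a/6 = 0.3384
P₀ = 0.131048 (from M/M/c formula)
C(c,a) = [a^c/(c!(1−ρ))]·P₀ = [70.09787/(720·0.6616)]·0.131048
= 0.14716·0.131048 = 0.019285

Final: 0.019285


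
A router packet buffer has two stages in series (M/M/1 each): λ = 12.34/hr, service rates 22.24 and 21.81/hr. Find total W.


Each node sees arrival rate λ = 12.34/hr (tandem ⇒ throughput preserved).
W₁ = 1/(μ₁−λ) = 1/(22.24−12.34) = 0.10101 hr
W₂ = 1/(μ₂−λ) = 1/(21.81−12.34) = 0.10560 hr
W_total = W₁ + W₂ = 0.10101 + 0.10560 = 0.20661 hr

Final: 0.20661 hr


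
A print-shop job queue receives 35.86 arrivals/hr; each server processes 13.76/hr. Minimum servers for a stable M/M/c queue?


Stability requires cμ > λ ⇔ c > λ/μ.
λ/μ = 35.86/13.76 = 2.6061
Minimum integer c = ⌊2.6061⌋ + 1 = 3
Check: 3·13.76 = 41.28 > 35.86, while 2·13.76 = 27.52 ≤ 35.86

Final: 3 servers


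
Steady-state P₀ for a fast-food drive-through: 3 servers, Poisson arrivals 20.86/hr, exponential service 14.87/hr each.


a = λ/μ = 20.86/14.87 = 1.4028; ρ = a/c = 0.4676
Σ_{k=0}^{2} a^k/k! (terms k=0..2) = 1.00000 + 1.40282 + 0.98396 = 3.38678
Tail: a^3/(3!(1−ρ)) = 2.76064/(6·0.5324) = 0.86423
P₀ = 1/(3.38678 + 0.86423) = 1/4.25101 = 0.235238

Final: 0.235238


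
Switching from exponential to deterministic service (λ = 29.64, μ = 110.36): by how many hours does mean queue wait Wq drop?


ρ = 29.64/110.36 = 0.2686
Wq(M/M/1) = ρ/(μ−λ) = 0.2686/80.72 = 0.003327 hr
Wq(M/D/1) = ρ/(2(μ−λ)) = 0.001664 hr
Savings = 0.003327 − 0.001664 = 0.001664 hr

Final: 0.001664 hr


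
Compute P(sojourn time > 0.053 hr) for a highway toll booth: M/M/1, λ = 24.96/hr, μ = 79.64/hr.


W ~ Exponential(μ−λ) for M/M/1.
μ − λ = 79.64 − 24.96 = 54.6800
P(W > t) = e^{−(μ−λ)t} = e^{−2.8980} = 0.055131

Final: 0.055131


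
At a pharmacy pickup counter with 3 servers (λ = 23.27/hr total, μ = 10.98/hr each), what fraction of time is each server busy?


ρ = λ/(cμ) = 23.27/(3·10.98) = 23.27/32.94 = 0.7064

Final: 0.7064


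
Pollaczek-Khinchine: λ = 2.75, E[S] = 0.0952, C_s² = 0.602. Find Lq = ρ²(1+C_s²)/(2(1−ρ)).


ρ = λ·E[S] = 2.75·0.0952 = 0.2618
Lq = ρ²(1+C_s²)/(2(1−ρ)) = 0.06854·(1+0.602)/(2·0.7382)
= 0.06854·1.6020/1.4764 = 0.07437

Final: 0.07437


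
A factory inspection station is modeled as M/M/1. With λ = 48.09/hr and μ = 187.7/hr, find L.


ρ = λ/μ = 48.09/187.7 = 0.2562
L = ρ/(1−ρ) = 0.2562/(1 − 0.2562) = 0.2562/0.7438 = 0.3445

Final: 0.3445


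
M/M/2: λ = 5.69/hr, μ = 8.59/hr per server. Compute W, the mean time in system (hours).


a = 0.6624; ρ = 0.3312; P₀ = 0.502405
Lq = P₀·a^c·ρ/(c!(1−ρ)²) = 0.08161
Wq = Lq/λ = 0.08161/5.69 = 0.01434 hr
W = Wq + 1/μ = 0.01434 + 0.11641 = 0.13076 hr

Final: 0.13076 hr


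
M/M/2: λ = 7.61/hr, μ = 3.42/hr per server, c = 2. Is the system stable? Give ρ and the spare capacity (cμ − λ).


Total capacity cμ = 2·3.42 = 6.84/hr
ρ = λ/(cμ) = 7.61/6.84 = 1.1126
Stable ⇔ ρ < 1: NO
Spare capacity = cμ − λ = 6.84 − 7.61 = -0.77/hr

Final: ρ = 1.1126; unstable; margin = -0.77/hr


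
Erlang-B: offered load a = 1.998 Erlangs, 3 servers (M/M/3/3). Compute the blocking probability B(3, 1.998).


B(c,a) = (a^c/c!) / Σ_{k=0}^{c} a^k/k!
a^3/3! = 1.329337
Σ terms (k=0..3): 1.00000 + 1.99800 + 1.99600 + 1.32934 = 6.323339
B = 1.329337/6.323339 = 0.210227

Final: 0.210227


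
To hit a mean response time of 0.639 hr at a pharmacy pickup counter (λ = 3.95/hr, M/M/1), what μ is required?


W = 1/(μ−λ) ⇒ μ − λ = 1/W = 1/0.639 = 1.5649
μ = λ + 1/W = 3.95 + 1.5649 = 5.5149 per hr

Final: 5.5149 /hr


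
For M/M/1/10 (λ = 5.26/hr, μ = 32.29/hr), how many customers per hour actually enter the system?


ρ = 0.1629; P_K = (1−ρ)ρ^10/(1−ρ^11) = 0.00000001101
λ_eff = λ(1 − P_K) = 5.26·(1 − 0.00000001101) = 5.26·1.000000 = 5.2600 /hr

Final: 5.2600 /hr


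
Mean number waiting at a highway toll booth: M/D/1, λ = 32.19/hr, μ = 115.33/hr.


ρ = 32.19/115.33 = 0.2791
M/D/1: Lq = ρ²/(2(1−ρ)) = 0.07790/(2·0.7209) = 0.05403

Final: 0.05403


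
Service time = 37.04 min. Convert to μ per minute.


μ = 1/(service time) in consistent units.
1 minute = 1 min, so μ = 1/37.04 = 0.02700 per minute

Final: 0.02700 /min


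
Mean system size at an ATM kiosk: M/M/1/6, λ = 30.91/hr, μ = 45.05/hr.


ρ = 30.91/45.05 = 0.6861
L = ρ[1 − (K+1)ρ^K + Kρ^(K+1)] / [(1−ρ)(1−ρ^(K+1))]
Numerator: 0.6861·(1 − 7·0.104334 + 6·0.071586) = 0.479726
Denominator: (0.3139)·(0.928414) = 0.291404
L = 0.479726/0.291404 = 1.6463

Final: 1.6463


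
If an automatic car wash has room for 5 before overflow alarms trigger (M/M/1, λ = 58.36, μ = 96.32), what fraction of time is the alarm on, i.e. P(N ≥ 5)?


ρ = 58.36/96.32 = 0.6059
P(N ≥ n) = ρ^n = 0.6059^5 = 0.081657

Final: 0.081657


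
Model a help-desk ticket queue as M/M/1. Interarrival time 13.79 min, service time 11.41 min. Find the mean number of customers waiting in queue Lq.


λ = 60/13.79 = 4.3510 /hr
μ = 60/11.41 = 5.2585 /hr
ρ = λ/μ = 4.3510/5.2585 = 0.8274
Lq = ρ²/(1−ρ) = 0.6846/0.1726 = 3.9667

Final: 3.9667


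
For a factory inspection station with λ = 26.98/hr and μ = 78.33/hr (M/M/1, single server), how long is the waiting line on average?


ρ = 26.98/78.33 = 0.3444
Lq = ρ²/(1−ρ) = 0.1186/0.6556 = 0.1810

Final: 0.1810


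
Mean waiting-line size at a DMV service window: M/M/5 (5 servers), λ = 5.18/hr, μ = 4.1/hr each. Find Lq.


a = λ/μ = 1.2634; ρ = a/5 = 0.2527
P₀ = 0.282510
Lq = P₀·a^c·ρ / (c!·(1−ρ)²) = 0.282510·3.21906·0.2527/(120·0.55848)
= 0.003429

Final: 0.003429


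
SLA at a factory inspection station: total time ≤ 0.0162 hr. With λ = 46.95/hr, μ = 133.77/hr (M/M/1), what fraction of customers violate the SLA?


W ~ Exponential(μ−λ) for M/M/1.
μ − λ = 133.77 − 46.95 = 86.8200
P(W > t) = e^{−(μ−λ)t} = e^{−1.4065} = 0.245003

Final: 0.245003


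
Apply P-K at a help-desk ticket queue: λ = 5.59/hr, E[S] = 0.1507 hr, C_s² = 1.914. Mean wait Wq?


ρ = λ·E[S] = 5.59·0.1507 = 0.8424
E[S²] = E[S]²(1+C_s²) = 0.1507²·(1+1.914) = 0.066178
Wq = λ·E[S²]/(2(1−ρ)) = 5.59·0.066178/(2·0.1576) = 1.17376 hr

Final: 1.17376 hr


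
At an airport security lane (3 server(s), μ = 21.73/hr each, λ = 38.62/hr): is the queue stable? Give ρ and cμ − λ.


Total capacity cμ = 3·21.73 = 65.19/hr
ρ = λ/(cμ) = 38.62/65.19 = 0.5924
Stable ⇔ ρ < 1: YES
Spare capacity = cμ − λ = 65.19 − 38.62 = 26.57/hr

Final: ρ = 0.5924; stable; margin = 26.57/hr


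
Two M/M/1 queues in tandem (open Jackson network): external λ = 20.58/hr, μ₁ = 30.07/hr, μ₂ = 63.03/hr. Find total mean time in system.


Each node sees arrival rate λ = 20.58/hr (tandem ⇒ throughput preserved).
W₁ = 1/(μ₁−λ) = 1/(30.07−20.58) = 0.10537 hr
W₂ = 1/(μ₂−λ) = 1/(63.03−20.58) = 0.02356 hr
W_total = W₁ + W₂ = 0.10537 + 0.02356 = 0.12893 hr

Final: 0.12893 hr


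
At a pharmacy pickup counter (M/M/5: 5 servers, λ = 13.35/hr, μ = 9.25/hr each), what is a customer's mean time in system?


a = 1.4432; ρ = 0.2886; P₀ = 0.235855
Lq = P₀·a^c·ρ/(c!(1−ρ)²) = 0.007020
Wq = Lq/λ = 0.007020/13.35 = 0.0005259 hr
W = Wq + 1/μ = 0.0005259 + 0.10811 = 0.10863 hr

Final: 0.10863 hr


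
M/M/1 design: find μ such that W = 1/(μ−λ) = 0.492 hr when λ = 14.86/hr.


W = 1/(μ−λ) ⇒ μ − λ = 1/W = 1/0.492 = 2.0325
μ = λ + 1/W = 14.86 + 2.0325 = 16.8925 per hr

Final: 16.8925 /hr


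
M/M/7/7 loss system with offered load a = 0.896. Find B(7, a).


B(c,a) = (a^c/c!) / Σ_{k=0}^{c} a^k/k!
a^7/7! = 0.00009199
Σ terms (k=0..7): 1.00000 + 0.89600 + 0.40141 + 0.11989 + 0.02685 + 0.004812 + 0.0007186 + 0.00009199 = 2.449773
B = 0.00009199/2.449773 = 0.00003755

Final: 0.00003755


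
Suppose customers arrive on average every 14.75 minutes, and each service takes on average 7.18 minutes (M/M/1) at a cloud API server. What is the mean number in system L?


λ = 60/14.75 = 4.0678 /hr
μ = 60/7.18 = 8.3565 /hr
ρ = λ/μ = 4.0678/8.3565 = 0.4868
L = ρ/(1−ρ) = 0.4868/0.5132 = 0.9485

Final: 0.9485


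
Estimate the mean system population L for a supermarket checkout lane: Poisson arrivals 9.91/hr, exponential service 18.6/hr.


ρ = λ/μ = 9.91/18.6 = 0.5328
L = ρ/(1−ρ) = 0.5328/(1 − 0.5328) = 0.5328/0.4672 = 1.1404

Final: 1.1404


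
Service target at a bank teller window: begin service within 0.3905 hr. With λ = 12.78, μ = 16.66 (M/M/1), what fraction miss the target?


ρ = 12.78/16.66 = 0.7671
P(Wq > t) = ρ·e^{−(μ−λ)t} = 0.7671·e^{−1.5151}
= 0.7671·0.219777 = 0.168593

Final: 0.168593


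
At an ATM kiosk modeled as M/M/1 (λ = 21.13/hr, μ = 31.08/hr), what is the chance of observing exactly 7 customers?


ρ = 21.13/31.08 = 0.6799
P_n = (1−ρ)·ρ^n = (1 − 0.6799)·0.6799^7 = 0.3201·0.067132 = 0.021492

Final: 0.021492


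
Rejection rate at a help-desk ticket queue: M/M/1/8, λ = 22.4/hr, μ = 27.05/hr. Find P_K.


ρ = λ/μ = 22.4/27.05 = 0.8281
P_K = (1−ρ)ρ^K/(1−ρ^(K+1)) = (0.1719·0.221129)/(1 − 0.183116)
= 0.038013/0.816884 = 0.046534

Final: 0.046534


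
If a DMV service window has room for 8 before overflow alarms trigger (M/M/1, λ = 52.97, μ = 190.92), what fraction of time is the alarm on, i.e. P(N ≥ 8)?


ρ = 52.97/190.92 = 0.2774
P(N ≥ n) = ρ^n = 0.2774^8 = 0.00003511

Final: 0.00003511


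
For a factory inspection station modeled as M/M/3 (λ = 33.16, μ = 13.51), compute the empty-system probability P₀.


a = λ/μ = 33.16/13.51 = 2.4545; ρ = a/c = 0.8182
Σ_{k=0}^{2} a^k/k! (terms k=0..2) = 1.00000 + 2.45448 + 3.01223 = 6.46671
Tail: a^3/(3!(1−ρ)) = 14.78691/(6·0.1818) = 13.55300
P₀ = 1/(6.46671 + 13.55300) = 1/20.01971 = 0.049951

Final: 0.049951


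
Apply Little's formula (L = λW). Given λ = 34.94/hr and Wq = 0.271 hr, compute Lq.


Lq = λWq = 34.94·0.271 = 9.4687

Final: 9.4687


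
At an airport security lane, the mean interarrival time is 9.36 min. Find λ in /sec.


λ = 1/(interarrival time) in consistent units.
1 second = 0.0166667 min, so λ = 0.0166667/9.36 = 0.001781 per second

Final: 0.001781 /sec


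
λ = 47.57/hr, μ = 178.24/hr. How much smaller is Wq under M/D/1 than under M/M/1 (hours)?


ρ = 47.57/178.24 = 0.2669
Wq(M/M/1) = ρ/(μ−λ) = 0.2669/130.67 = 0.002042 hr
Wq(M/D/1) = ρ/(2(μ−λ)) = 0.001021 hr
Savings = 0.002042 − 0.001021 = 0.001021 hr

Final: 0.001021 hr


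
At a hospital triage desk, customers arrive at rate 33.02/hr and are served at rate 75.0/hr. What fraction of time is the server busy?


ρ = λ/μ = 33.02/75.0 = 0.4403

Final: 0.4403


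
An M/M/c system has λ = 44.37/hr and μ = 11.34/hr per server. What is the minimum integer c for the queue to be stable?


Stability requires cμ > λ ⇔ c > λ/μ.
λ/μ = 44.37/11.34 = 3.9127
Minimum integer c = ⌊3.9127⌋ + 1 = 4
Check: 4·11.34 = 45.36 > 44.37, while 3·11.34 = 34.02 ≤ 44.37

Final: 4 servers


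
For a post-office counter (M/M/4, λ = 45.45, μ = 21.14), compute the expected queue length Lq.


a = λ/μ = 2.1500; ρ = a/4 = 0.5375
P₀ = 0.110593
Lq = P₀·a^c·ρ / (c!·(1−ρ)²) = 0.110593·21.36563·0.5375/(24·0.21392)
= 0.24737

Final: 0.24737


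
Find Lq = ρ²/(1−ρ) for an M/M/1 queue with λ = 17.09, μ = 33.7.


ρ = 17.09/33.7 = 0.5071
Lq = ρ²/(1−ρ) = 0.2572/0.4929 = 0.5218

Final: 0.5218


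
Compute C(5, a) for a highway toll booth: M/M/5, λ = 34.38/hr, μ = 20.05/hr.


a = λ/μ = 1.7147; ρ = a/5 = 0.3429
P₀ = 0.179426 (from M/M/c formula)
C(c,a) = [a^c/(c!(1−ρ))]·P₀ = [14.82373/(120·0.6571)]·0.179426
= 0.18801·0.179426 = 0.033733

Final: 0.033733


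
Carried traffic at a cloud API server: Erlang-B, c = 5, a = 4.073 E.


B(5,4.073) = 0.205581 (Erlang-B)
Carried load = a(1 − B) = 4.073·(1 − 0.205581) = 4.073·0.794419 = 3.2357 E

Final: 3.2357 Erlangs


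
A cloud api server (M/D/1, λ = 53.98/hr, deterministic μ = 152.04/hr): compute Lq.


ρ = 53.98/152.04 = 0.3550
M/D/1: Lq = ρ²/(2(1−ρ)) = 0.1261/(2·0.6450) = 0.09772

Final: 0.09772


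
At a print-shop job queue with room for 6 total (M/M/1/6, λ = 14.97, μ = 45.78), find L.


ρ = 14.97/45.78 = 0.3270
L = ρ[1 − (K+1)ρ^K + Kρ^(K+1)] / [(1−ρ)(1−ρ^(K+1))]
Numerator: 0.3270·(1 − 7·0.001223 + 6·0.0003998) = 0.324985
Denominator: (0.6730)·(0.999600) = 0.672732
L = 0.324985/0.672732 = 0.4831

Final: 0.4831


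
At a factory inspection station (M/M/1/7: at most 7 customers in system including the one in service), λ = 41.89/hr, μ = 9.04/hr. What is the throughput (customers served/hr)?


ρ = 4.6338; P_K = (1−ρ)ρ^7/(1−ρ^8) = 0.784200
λ_eff = λ(1 − P_K) = 41.89·(1 − 0.784200) = 41.89·0.215800 = 9.0398 /hr

Final: 9.0398 /hr


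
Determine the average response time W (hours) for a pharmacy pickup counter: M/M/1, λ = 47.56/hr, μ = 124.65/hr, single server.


W = 1/(μ−λ) = 1/(124.65 − 47.56) = 1/77.09 = 0.01297 hr

Final: 0.01297 hr


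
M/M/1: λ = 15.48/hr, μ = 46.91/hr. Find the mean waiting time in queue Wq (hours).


ρ = 15.48/46.91 = 0.3300
Wq = ρ/(μ−λ) = 0.3300/(46.91 − 15.48) = 0.3300/31.43 = 0.01050 hr

Final: 0.01050 hr


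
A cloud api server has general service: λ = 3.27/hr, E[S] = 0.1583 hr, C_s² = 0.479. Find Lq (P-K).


ρ = λ·E[S] = 3.27·0.1583 = 0.5176
Lq = ρ²(1+C_s²)/(2(1−ρ)) = 0.2680·(1+0.479)/(2·0.4824)
= 0.2680·1.4790/0.9647 = 0.41079

Final: 0.41079


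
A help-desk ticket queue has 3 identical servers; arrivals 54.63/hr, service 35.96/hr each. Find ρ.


ρ = λ/(cμ) = 54.63/(3·35.96) = 54.63/107.88 = 0.5064

Final: 0.5064


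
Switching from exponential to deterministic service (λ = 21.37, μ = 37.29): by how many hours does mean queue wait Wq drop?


ρ = 21.37/37.29 = 0.5731
Wq(M/M/1) = ρ/(μ−λ) = 0.5731/15.92 = 0.03600 hr
Wq(M/D/1) = ρ/(2(μ−λ)) = 0.01800 hr
Savings = 0.03600 − 0.01800 = 0.01800 hr

Final: 0.01800 hr


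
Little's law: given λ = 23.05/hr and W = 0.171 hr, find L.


L = λW = 23.05·0.171 = 3.9416

Final: 3.9416


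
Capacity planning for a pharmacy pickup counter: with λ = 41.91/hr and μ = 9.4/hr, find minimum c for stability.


Stability requires cμ > λ ⇔ c > λ/μ.
λ/μ = 41.91/9.4 = 4.4585
Minimum integer c = ⌊4.4585⌋ + 1 = 5
Check: 5·9.4 = 47.00 > 41.91, while 4·9.4 = 37.60 ≤ 41.91

Final: 5 servers


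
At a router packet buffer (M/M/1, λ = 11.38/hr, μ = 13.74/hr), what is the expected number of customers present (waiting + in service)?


ρ = λ/μ = 11.38/13.74 = 0.8282
L = ρ/(1−ρ) = 0.8282/(1 − 0.8282) = 0.8282/0.1718 = 4.8220

Final: 4.8220


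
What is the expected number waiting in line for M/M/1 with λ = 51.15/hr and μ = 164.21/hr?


ρ = 51.15/164.21 = 0.3115
Lq = ρ²/(1−ρ) = 0.09703/0.6885 = 0.1409

Final: 0.1409


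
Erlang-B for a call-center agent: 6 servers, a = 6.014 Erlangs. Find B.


B(c,a) = (a^c/c!) / Σ_{k=0}^{c} a^k/k!
a^6/6! = 65.712508
Σ terms (k=0..6): 1.00000 + 6.01400 + 18.08410 + 36.25259 + 54.50577 + 65.55954 + 65.71251 = 247.128498
B = 65.712508/247.128498 = 0.265904

Final: 0.265904


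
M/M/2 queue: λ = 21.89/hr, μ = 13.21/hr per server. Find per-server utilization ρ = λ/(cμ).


ρ = λ/(cμ) = 21.89/(2·13.21) = 21.89/26.42 = 0.8285

Final: 0.8285


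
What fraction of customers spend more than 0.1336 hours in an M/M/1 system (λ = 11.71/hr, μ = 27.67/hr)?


W ~ Exponential(μ−λ) for M/M/1.
μ − λ = 27.67 − 11.71 = 15.9600
P(W > t) = e^{−(μ−λ)t} = e^{−2.1323} = 0.118569

Final: 0.118569


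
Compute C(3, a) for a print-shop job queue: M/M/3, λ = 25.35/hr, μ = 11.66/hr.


a = λ/μ = 2.1741; ρ = a/3 = 0.7247
P₀ = 0.085043 (from M/M/c formula)
C(c,a) = [a^c/(c!(1−ρ))]·P₀ = [10.27633/(6·0.2753)]·0.085043
= 6.22129·0.085043 = 0.529078

Final: 0.529078


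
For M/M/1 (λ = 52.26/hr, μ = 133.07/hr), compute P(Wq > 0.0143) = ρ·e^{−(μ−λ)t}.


ρ = 52.26/133.07 = 0.3927
P(Wq > t) = ρ·e^{−(μ−λ)t} = 0.3927·e^{−1.1556}
= 0.3927·0.314874 = 0.123659

Final: 0.123659


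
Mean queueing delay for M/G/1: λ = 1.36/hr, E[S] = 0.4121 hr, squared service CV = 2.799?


ρ = λ·E[S] = 1.36·0.4121 = 0.5605
E[S²] = E[S]²(1+C_s²) = 0.4121²·(1+2.799) = 0.645171
Wq = λ·E[S²]/(2(1−ρ)) = 1.36·0.645171/(2·0.4395) = 0.99812 hr

Final: 0.99812 hr


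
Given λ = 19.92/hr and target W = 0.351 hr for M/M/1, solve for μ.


W = 1/(μ−λ) ⇒ μ − λ = 1/W = 1/0.351 = 2.8490
μ = λ + 1/W = 19.92 + 2.8490 = 22.7690 per hr

Final: 22.7690 /hr


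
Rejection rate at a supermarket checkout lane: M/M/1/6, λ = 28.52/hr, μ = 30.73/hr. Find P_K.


ρ = λ/μ = 28.52/30.73 = 0.9281
P_K = (1−ρ)ρ^K/(1−ρ^(K+1)) = (0.07192·0.639031)/(1 − 0.593074)
= 0.045957/0.406926 = 0.112937

Final: 0.112937


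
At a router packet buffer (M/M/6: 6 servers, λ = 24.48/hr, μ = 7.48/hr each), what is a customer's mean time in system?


a = 3.2727; ρ = 0.5455; P₀ = 0.036855
Lq = P₀·a^c·ρ/(c!(1−ρ)²) = 0.16604
Wq = Lq/λ = 0.16604/24.48 = 0.006783 hr
W = Wq + 1/μ = 0.006783 + 0.13369 = 0.14047 hr

Final: 0.14047 hr


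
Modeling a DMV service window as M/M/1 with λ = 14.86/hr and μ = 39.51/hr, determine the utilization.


ρ = λ/μ = 14.86/39.51 = 0.3761

Final: 0.3761


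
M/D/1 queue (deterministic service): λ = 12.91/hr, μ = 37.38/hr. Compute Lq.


ρ = 12.91/37.38 = 0.3454
M/D/1: Lq = ρ²/(2(1−ρ)) = 0.1193/(2·0.6546) = 0.09111

Final: 0.09111


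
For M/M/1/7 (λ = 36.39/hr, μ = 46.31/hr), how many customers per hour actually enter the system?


ρ = 0.7858; P_K = (1−ρ)ρ^7/(1−ρ^8) = 0.046367
λ_eff = λ(1 − P_K) = 36.39·(1 − 0.046367) = 36.39·0.953633 = 34.7027 /hr

Final: 34.7027 /hr


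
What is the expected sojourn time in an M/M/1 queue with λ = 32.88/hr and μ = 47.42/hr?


W = 1/(μ−λ) = 1/(47.42 − 32.88) = 1/14.54 = 0.06878 hr

Final: 0.06878 hr


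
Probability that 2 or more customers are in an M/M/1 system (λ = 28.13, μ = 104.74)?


ρ = 28.13/104.74 = 0.2686
P(N ≥ n) = ρ^n = 0.2686^2 = 0.072130

Final: 0.072130


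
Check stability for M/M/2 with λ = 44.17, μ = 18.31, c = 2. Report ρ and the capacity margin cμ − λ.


Total capacity cμ = 2·18.31 = 36.62/hr
ρ = λ/(cμ) = 44.17/36.62 = 1.2062
Stable ⇔ ρ < 1: NO
Spare capacity = cμ − λ = 36.62 − 44.17 = -7.55/hr

Final: ρ = 1.2062; unstable; margin = -7.55/hr


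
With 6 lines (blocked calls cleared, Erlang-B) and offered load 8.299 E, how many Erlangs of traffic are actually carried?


B(6,8.299) = 0.405697 (Erlang-B)
Carried load = a(1 − B) = 8.299·(1 − 0.405697) = 8.299·0.594303 = 4.9321 E

Final: 4.9321 Erlangs


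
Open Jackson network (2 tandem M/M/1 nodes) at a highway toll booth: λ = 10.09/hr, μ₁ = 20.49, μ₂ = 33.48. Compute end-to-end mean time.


Each node sees arrival rate λ = 10.09/hr (tandem ⇒ throughput preserved).
W₁ = 1/(μ₁−λ) = 1/(20.49−10.09) = 0.09615 hr
W₂ = 1/(μ₂−λ) = 1/(33.48−10.09) = 0.04275 hr
W_total = W₁ + W₂ = 0.09615 + 0.04275 = 0.13891 hr

Final: 0.13891 hr


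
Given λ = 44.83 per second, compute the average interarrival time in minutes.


Mean interarrival time = 1/λ = 1/44.83 second = 0.02231 second
In minutes: 0.02231 × 0.0166667 = 0.0003718 min

Final: 0.0003718 min


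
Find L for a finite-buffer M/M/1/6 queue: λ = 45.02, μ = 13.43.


ρ = 45.02/13.43 = 3.3522
L = ρ[1 − (K+1)ρ^K + Kρ^(K+1)] / [(1−ρ)(1−ρ^(K+1))]
Numerator: 3.3522·(1 − 7·1418.981940 + 6·4756.706398) = 62378.896784
Denominator: (-2.3522)·(-4755.706398) = 11186.356301
L = 62378.896784/11186.356301 = 5.5763

Final: 5.5763


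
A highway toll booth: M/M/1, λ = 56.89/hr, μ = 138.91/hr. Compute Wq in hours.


ρ = 56.89/138.91 = 0.4095
Wq = ρ/(μ−λ) = 0.4095/(138.91 − 56.89) = 0.4095/82.02 = 0.004993 hr

Final: 0.004993 hr


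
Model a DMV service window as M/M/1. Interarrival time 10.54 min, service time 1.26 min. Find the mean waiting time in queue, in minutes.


λ = 60/10.54 = 5.6926 /hr
μ = 60/1.26 = 47.6190 /hr
ρ = λ/μ = 5.6926/47.6190 = 0.1195
Wq = ρ/(μ−λ) = 0.1195/(47.6190−5.6926) = 0.002851 hr
In minutes: 0.002851·60 = 0.1711 min

Final: 0.1711 min


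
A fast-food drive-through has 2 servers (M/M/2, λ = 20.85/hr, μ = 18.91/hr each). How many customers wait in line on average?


a = λ/μ = 1.1026; ρ = a/2 = 0.5513
P₀ = 0.289245
Lq = P₀·a^c·ρ / (c!·(1−ρ)²) = 0.289245·1.21571·0.5513/(2·0.20134)
= 0.48143

Final: 0.48143


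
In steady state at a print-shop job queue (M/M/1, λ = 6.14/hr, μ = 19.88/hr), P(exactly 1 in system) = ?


ρ = 6.14/19.88 = 0.3089
P_n = (1−ρ)·ρ^n = (1 − 0.3089)·0.3089^1 = 0.6911·0.308853 = 0.213463

Final: 0.213463


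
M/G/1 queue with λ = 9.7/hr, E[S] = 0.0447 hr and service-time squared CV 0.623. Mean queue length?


ρ = λ·E[S] = 9.7·0.0447 = 0.4336
Lq = ρ²(1+C_s²)/(2(1−ρ)) = 0.1880·(1+0.623)/(2·0.5664)
= 0.1880·1.6230/1.1328 = 0.26935

Final: 0.26935


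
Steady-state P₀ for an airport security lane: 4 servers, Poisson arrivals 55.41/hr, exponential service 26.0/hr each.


a = λ/μ = 55.41/26.0 = 2.1312; ρ = a/c = 0.5328
Σ_{k=0}^{3} a^k/k! (terms k=0..3) = 1.00000 + 2.13115 + 2.27091 + 1.61322 = 7.01528
Tail: a^4/(4!(1−ρ)) = 20.62810/(24·0.4672) = 1.83965
P₀ = 1/(7.01528 + 1.83965) = 1/8.85493 = 0.112931

Final: 0.112931


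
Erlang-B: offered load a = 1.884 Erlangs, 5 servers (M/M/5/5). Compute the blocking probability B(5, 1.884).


B(c,a) = (a^c/c!) / Σ_{k=0}^{c} a^k/k!
a^5/5! = 0.197799
Σ terms (k=0..5): 1.00000 + 1.88400 + 1.77473 + 1.11453 + 0.52494 + 0.19780 = 6.495999
B = 0.197799/6.495999 = 0.030449

Final: 0.030449


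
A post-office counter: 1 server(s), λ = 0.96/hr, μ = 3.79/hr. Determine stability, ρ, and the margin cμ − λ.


Total capacity cμ = 1·3.79 = 3.79/hr
ρ = λ/(cμ) = 0.96/3.79 = 0.2533
Stable ⇔ ρ < 1: YES
Spare capacity = cμ − λ = 3.79 − 0.96 = 2.83/hr

Final: ρ = 0.2533; stable; margin = 2.83/hr


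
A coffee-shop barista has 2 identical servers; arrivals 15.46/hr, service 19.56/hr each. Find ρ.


ρ = λ/(cμ) = 15.46/(2·19.56) = 15.46/39.12 = 0.3952

Final: 0.3952


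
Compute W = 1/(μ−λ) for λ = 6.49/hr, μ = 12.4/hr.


W = 1/(μ−λ) = 1/(12.4 − 6.49) = 1/5.91 = 0.1692 hr

Final: 0.1692 hr


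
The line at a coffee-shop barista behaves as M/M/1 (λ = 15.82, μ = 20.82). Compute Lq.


ρ = 15.82/20.82 = 0.7598
Lq = ρ²/(1−ρ) = 0.5774/0.2402 = 2.4042

Final: 2.4042


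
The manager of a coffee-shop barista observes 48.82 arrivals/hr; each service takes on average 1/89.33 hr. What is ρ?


ρ = λ/μ = 48.82/89.33 = 0.5465

Final: 0.5465


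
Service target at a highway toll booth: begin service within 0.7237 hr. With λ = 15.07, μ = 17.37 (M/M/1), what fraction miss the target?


ρ = 15.07/17.37 = 0.8676
P(Wq > t) = ρ·e^{−(μ−λ)t} = 0.8676·e^{−1.6645}
= 0.8676·0.189283 = 0.164220

Final: 0.164220


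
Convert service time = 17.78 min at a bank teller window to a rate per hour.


μ = 1/(service time) in consistent units.
1 hour = 60 min, so μ = 60/17.78 = 3.3746 per hour

Final: 3.3746 /hr


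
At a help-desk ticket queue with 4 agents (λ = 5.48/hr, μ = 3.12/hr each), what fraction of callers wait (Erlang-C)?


a = λ/μ = 1.7564; ρ = a/4 = 0.4391
P₀ = 0.169234 (from M/M/c formula)
C(c,a) = [a^c/(c!(1−ρ))]·P₀ = [9.51708/(24·0.5609)]·0.169234
= 0.70698·0.169234 = 0.119646

Final: 0.119646


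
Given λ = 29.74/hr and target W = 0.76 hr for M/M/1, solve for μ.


W = 1/(μ−λ) ⇒ μ − λ = 1/W = 1/0.76 = 1.3158
μ = λ + 1/W = 29.74 + 1.3158 = 31.0558 per hr

Final: 31.0558 /hr


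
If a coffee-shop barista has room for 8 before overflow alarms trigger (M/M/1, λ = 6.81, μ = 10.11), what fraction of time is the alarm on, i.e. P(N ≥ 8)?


ρ = 6.81/10.11 = 0.6736
P(N ≥ n) = ρ^n = 0.6736^8 = 0.042381

Final: 0.042381


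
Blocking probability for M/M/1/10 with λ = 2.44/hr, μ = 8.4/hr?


ρ = λ/μ = 2.44/8.4 = 0.2905
P_K = (1−ρ)ρ^K/(1−ρ^(K+1)) = (0.7095·0.000004277)/(1 − 0.000001242)
= 0.000003034/0.999999 = 0.000003034

Final: 0.000003034


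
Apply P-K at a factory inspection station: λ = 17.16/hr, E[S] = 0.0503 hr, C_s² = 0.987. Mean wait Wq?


ρ = λ·E[S] = 17.16·0.0503 = 0.8631
E[S²] = E[S]²(1+C_s²) = 0.0503²·(1+0.987) = 0.005027
Wq = λ·E[S²]/(2(1−ρ)) = 17.16·0.005027/(2·0.1369) = 0.31519 hr

Final: 0.31519 hr


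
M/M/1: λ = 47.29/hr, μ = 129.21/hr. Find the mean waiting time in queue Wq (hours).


ρ = 47.29/129.21 = 0.3660
Wq = ρ/(μ−λ) = 0.3660/(129.21 − 47.29) = 0.3660/81.92 = 0.004468 hr

Final: 0.004468 hr


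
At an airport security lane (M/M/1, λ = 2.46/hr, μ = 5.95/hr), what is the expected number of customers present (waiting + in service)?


ρ = λ/μ = 2.46/5.95 = 0.4134
L = ρ/(1−ρ) = 0.4134/(1 − 0.4134) = 0.4134/0.5866 = 0.7049

Final: 0.7049


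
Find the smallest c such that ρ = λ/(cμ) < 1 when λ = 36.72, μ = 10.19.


Stability requires cμ > λ ⇔ c > λ/μ.
λ/μ = 36.72/10.19 = 3.6035
Minimum integer c = ⌊3.6035⌋ + 1 = 4
Check: 4·10.19 = 40.76 > 36.72, while 3·10.19 = 30.57 ≤ 36.72

Final: 4 servers


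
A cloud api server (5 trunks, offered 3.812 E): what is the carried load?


B(5,3.812) = 0.182199 (Erlang-B)
Carried load = a(1 − B) = 3.812·(1 − 0.182199) = 3.812·0.817801 = 3.1175 E

Final: 3.1175 Erlangs


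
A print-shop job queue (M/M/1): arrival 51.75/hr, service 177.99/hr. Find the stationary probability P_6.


ρ = 51.75/177.99 = 0.2907
P_n = (1−ρ)·ρ^n = (1 − 0.2907)·0.2907^6 = 0.7093·0.0006041 = 0.0004284

Final: 0.0004284


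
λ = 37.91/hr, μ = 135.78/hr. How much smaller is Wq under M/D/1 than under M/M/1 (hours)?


ρ = 37.91/135.78 = 0.2792
Wq(M/M/1) = ρ/(μ−λ) = 0.2792/97.87 = 0.002853 hr
Wq(M/D/1) = ρ/(2(μ−λ)) = 0.001426 hr
Savings = 0.002853 − 0.001426 = 0.001426 hr

Final: 0.001426 hr


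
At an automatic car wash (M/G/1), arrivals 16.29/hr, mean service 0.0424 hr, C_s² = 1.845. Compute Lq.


ρ = λ·E[S] = 16.29·0.0424 = 0.6907
Lq = ρ²(1+C_s²)/(2(1−ρ)) = 0.4771·(1+1.845)/(2·0.3093)
= 0.4771·2.8450/0.6186 = 2.19402

Final: 2.19402


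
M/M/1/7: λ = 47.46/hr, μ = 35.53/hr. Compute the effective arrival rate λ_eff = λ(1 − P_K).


ρ = 1.3358; P_K = (1−ρ)ρ^7/(1−ρ^8) = 0.278884
λ_eff = λ(1 − P_K) = 47.46·(1 − 0.278884) = 47.46·0.721116 = 34.2242 /hr

Final: 34.2242 /hr


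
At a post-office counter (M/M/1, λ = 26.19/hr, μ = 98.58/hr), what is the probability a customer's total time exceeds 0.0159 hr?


W ~ Exponential(μ−λ) for M/M/1.
μ − λ = 98.58 − 26.19 = 72.3900
P(W > t) = e^{−(μ−λ)t} = e^{−1.1510} = 0.316320

Final: 0.316320


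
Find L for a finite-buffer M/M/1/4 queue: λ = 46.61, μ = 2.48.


ρ = 46.61/2.48 = 18.7944
L = ρ[1 − (K+1)ρ^K + Kρ^(K+1)] / [(1−ρ)(1−ρ^(K+1))]
Numerator: 18.7944·(1 − 5·124769.860186 + 4·2344969.025513) = 164563893.471884
Denominator: (-17.7944)·(-2344968.025513) = 41727193.131406
L = 164563893.471884/41727193.131406 = 3.9438

Final: 3.9438


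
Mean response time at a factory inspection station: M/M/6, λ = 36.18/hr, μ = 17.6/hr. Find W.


a = 2.0557; ρ = 0.3426; P₀ = 0.127782
Lq = P₀·a^c·ρ/(c!(1−ρ)²) = 0.01062
Wq = Lq/λ = 0.01062/36.18 = 0.0002935 hr
W = Wq + 1/μ = 0.0002935 + 0.05682 = 0.05711 hr

Final: 0.05711 hr


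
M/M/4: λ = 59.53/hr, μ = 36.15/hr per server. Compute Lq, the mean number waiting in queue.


a = λ/μ = 1.6467; ρ = a/4 = 0.4117
P₀ = 0.189835
Lq = P₀·a^c·ρ / (c!·(1−ρ)²) = 0.189835·7.35377·0.4117/(24·0.34611)
= 0.06919

Final: 0.06919


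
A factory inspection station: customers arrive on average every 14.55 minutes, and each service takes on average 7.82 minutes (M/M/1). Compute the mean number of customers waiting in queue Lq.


λ = 60/14.55 = 4.1237 /hr
μ = 60/7.82 = 7.6726 /hr
ρ = λ/μ = 4.1237/7.6726 = 0.5375
Lq = ρ²/(1−ρ) = 0.2889/0.4625 = 0.6245

Final: 0.6245


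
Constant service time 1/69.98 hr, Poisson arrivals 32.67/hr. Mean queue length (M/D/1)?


ρ = 32.67/69.98 = 0.4668
M/D/1: Lq = ρ²/(2(1−ρ)) = 0.2179/(2·0.5332) = 0.20439

Final: 0.20439


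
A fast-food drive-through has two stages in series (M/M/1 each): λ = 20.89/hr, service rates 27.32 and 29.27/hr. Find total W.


Each node sees arrival rate λ = 20.89/hr (tandem ⇒ throughput preserved).
W₁ = 1/(μ₁−λ) = 1/(27.32−20.89) = 0.15552 hr
W₂ = 1/(μ₂−λ) = 1/(29.27−20.89) = 0.11933 hr
W_total = W₁ + W₂ = 0.15552 + 0.11933 = 0.27485 hr

Final: 0.27485 hr


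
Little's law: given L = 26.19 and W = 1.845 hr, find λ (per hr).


λ = L/W = 26.19/1.845 = 14.1951 /hr

Final: 14.1951 /hr


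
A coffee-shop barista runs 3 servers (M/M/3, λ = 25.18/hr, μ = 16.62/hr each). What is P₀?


a = λ/μ = 25.18/16.62 = 1.5150; ρ = a/c = 0.5050
Σ_{k=0}^{2} a^k/k! (terms k=0..2) = 1.00000 + 1.51504 + 1.14768 = 3.66272
Tail: a^3/(3!(1−ρ)) = 3.47756/(6·0.4950) = 1.17093
P₀ = 1/(3.66272 + 1.17093) = 1/4.83365 = 0.206883

Final: 0.206883
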